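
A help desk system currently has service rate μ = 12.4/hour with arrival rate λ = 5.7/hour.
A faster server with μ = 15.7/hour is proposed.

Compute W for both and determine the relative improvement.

System 1: ρ₁ = 5.7/12.4 = 0.4597, W₁ = 1/(12.4-5.7) = 0.14925
System 2: ρ₂ = 5.7/15.7 = 0.3631, W₂ = 1/(15.7-5.7) = 0.10000
Improvement: (W₁-W₂)/W₁ = (0.14925-0.10000)/0.14925 = 33.00%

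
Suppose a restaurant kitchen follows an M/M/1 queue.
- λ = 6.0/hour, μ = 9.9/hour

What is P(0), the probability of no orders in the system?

ρ = λ/μ = 6.0/9.9 = 0.6061
P(0) = 1 - ρ = 1 - 0.6061 = 0.3939
The server is idle 39.39% of the time.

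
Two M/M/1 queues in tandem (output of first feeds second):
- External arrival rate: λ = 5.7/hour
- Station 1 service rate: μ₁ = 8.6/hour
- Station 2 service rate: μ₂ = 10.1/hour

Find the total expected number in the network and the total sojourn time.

By Jackson's theorem, each station behaves as independent M/M/1.
Station 1: ρ₁ = 5.7/8.6 = 0.6628, L₁ = ρ₁/(1-ρ₁) = λ/(μ₁-λ) = 5.7/2.90 = 1.9655
Station 2: ρ₂ = 5.7/10.1 = 0.5644, L₂ = ρ₂/(1-ρ₂) = λ/(μ₂-λ) = 5.7/4.40 = 1.2955
Total: L = L₁ + L₂ = 1.9655 + 1.2955 = 3.2610
W = L/λ = 3.2610/5.7 = 0.5721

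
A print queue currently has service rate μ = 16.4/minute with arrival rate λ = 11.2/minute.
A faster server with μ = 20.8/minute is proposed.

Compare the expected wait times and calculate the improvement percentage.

System 1: ρ₁ = 11.2/16.4 = 0.6829, W₁ = 1/(16.4-11.2) = 0.19231
System 2: ρ₂ = 11.2/20.8 = 0.5385, W₂ = 1/(20.8-11.2) = 0.10417
Improvement: (W₁-W₂)/W₁ = (0.19231-0.10417)/0.19231 = 45.83%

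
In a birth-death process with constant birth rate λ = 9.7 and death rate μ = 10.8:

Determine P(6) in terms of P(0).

For constant rates: P(n)/P(0) = (λ/μ)^n
P(6)/P(0) = (9.7/10.8)^6 = 0.89815^6 = 0.5249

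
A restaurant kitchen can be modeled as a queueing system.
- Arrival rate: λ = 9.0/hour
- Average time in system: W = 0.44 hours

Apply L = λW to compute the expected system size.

Little's Law: L = λW
L = 9.0 × 0.44 = 3.9600 orders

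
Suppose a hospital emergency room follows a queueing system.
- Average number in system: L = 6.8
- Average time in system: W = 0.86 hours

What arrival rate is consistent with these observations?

Little's Law: L = λW, so λ = L/W
λ = 6.8/0.86 = 7.9070 patients/hour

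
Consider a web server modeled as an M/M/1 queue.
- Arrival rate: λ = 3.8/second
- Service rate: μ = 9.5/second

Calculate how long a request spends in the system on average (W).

First, compute utilization: ρ = λ/μ = 3.8/9.5 = 0.4000
For M/M/1: W = 1/(μ-λ)
W = 1/(9.5-3.8) = 1/5.70
W = 0.1754 seconds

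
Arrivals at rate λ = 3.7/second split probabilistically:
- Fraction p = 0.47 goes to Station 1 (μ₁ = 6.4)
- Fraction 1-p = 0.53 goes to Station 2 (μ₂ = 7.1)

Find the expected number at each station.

Effective rates: λ₁ = 3.7×0.47 = 1.739, λ₂ = 3.7×0.53 = 1.961
Station 1: ρ₁ = 1.739/6.4 = 0.2717, L₁ = ρ₁/(1-ρ₁) = 0.2717/(1-0.2717) = 0.3731
Station 2: ρ₂ = 1.961/7.1 = 0.2762, L₂ = ρ₂/(1-ρ₂) = 0.2762/(1-0.2762) = 0.3816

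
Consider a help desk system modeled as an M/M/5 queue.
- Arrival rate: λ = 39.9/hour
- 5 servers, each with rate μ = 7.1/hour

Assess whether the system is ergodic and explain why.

Stability requires ρ = λ/(cμ) < 1
ρ = 39.9/(5 × 7.1) = 39.9/35.50 = 1.1239
Since 1.1239 ≥ 1, the system is UNSTABLE.
Need c > λ/μ = 39.9/7.1 = 5.62.
Minimum servers needed: c = 6.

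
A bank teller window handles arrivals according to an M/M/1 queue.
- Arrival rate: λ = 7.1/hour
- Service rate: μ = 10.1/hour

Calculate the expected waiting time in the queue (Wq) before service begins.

First, compute utilization: ρ = λ/μ = 7.1/10.1 = 0.7030
For M/M/1: Wq = λ/(μ(μ-λ))
Wq = 7.1/(10.1 × (10.1-7.1))
Wq = 7.1/(10.1 × 3.00)
Wq = 0.2343 hours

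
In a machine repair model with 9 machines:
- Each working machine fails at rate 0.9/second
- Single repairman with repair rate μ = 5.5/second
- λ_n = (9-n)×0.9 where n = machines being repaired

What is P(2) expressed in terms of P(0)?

P(2)/P(0) = ∏_{i=0}^{2-1} λ_i/μ_{i+1}
= (9-0)×0.9/5.5 × (9-1)×0.9/5.5
= 1.9279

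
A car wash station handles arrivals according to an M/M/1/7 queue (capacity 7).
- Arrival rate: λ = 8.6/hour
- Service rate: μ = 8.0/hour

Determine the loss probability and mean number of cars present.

ρ = λ/μ = 8.6/8.0 = 1.0750
P₀ = (1-ρ)/(1-ρ^(K+1)) = (1-1.0750)/(1-1.0750^8) = -0.075000/-0.78348 = 0.09573
P_K = P₀×ρ^K = 0.09573 × 1.0750^7 = 0.09573 × 1.6590 = 0.1588
Blocking probability P_7 = 0.1588 (15.88%)
L = ρ[1 - (K+1)ρ^K + Kρ^(K+1)] / [(1-ρ)(1-ρ^(K+1))]
L = 1.0750 × (1 - 8×1.65904914 + 7×1.78347783) / ((1 - 1.0750) × (1 - 1.78347783)) = 3.8775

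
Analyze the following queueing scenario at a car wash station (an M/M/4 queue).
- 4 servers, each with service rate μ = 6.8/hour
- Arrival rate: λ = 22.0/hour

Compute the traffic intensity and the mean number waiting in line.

Traffic intensity: ρ = λ/(cμ) = 22.0/(4×6.8) = 0.8088
Since ρ = 0.8088 < 1, system is stable.
Offered load a = λ/μ = cρ = 22.0/6.8 = 3.2353
P₀ = [ Σₙ₌₀^3 aⁿ/n! + a^4/(4!(1-ρ)) ]⁻¹
Σ = a^0/0! + a^1/1! + a^2/2! + a^3/3! = 1.0000 + 3.2353 + 5.2336 + 5.6440 = 15.1129
a^4/(4!(1-ρ)) = 109.5608/(24 × 0.1911765) = 23.8786
P₀ = 1/(15.1129 + 23.8786) = 0.02565
Lq = P₀·a^4·ρ / (4!(1-ρ)²) = 0.02564660 × 109.5608 × 0.8088235 / (24 × 0.03654844) = 2.5909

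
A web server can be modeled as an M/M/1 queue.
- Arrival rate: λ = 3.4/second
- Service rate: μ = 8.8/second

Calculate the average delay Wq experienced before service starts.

First, compute utilization: ρ = λ/μ = 3.4/8.8 = 0.3864
For M/M/1: Wq = λ/(μ(μ-λ))
Wq = 3.4/(8.8 × (8.8-3.4))
Wq = 3.4/(8.8 × 5.40)
Wq = 0.07155 seconds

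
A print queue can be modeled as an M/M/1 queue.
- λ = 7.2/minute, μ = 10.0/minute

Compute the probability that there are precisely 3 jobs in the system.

ρ = λ/μ = 7.2/10.0 = 0.7200
P(n) = (1-ρ)ρⁿ
P(3) = (1-0.7200) × 0.7200^3
P(3) = 0.2800 × 0.3732
P(3) = 0.1045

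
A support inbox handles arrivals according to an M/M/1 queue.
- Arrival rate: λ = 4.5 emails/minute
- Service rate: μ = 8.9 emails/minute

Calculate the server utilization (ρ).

Server utilization: ρ = λ/μ
ρ = 4.5/8.9 = 0.5056
The server is busy 50.56% of the time.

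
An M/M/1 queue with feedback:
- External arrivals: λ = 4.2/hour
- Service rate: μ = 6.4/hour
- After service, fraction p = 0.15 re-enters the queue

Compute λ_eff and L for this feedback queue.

Effective arrival rate: λ_eff = λ/(1-p) = 4.2/(1-0.15) = 4.2/0.85 = 4.9412
ρ = λ_eff/μ = 4.9412/6.4 = 0.77206
L = ρ/(1-ρ) = 0.77206/(1-0.77206) = 3.3871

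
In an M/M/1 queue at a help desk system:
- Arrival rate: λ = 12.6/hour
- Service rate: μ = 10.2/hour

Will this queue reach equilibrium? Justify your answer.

Stability requires ρ = λ/(cμ) < 1
ρ = 12.6/(1 × 10.2) = 12.6/10.20 = 1.2353
Since 1.2353 ≥ 1, the system is UNSTABLE.
Queue grows without bound. Need μ > λ = 12.6.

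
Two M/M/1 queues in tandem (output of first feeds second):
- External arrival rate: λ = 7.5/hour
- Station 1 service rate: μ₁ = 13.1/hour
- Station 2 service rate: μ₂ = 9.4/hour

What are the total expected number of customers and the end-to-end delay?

By Jackson's theorem, each station behaves as independent M/M/1.
Station 1: ρ₁ = 7.5/13.1 = 0.5725, L₁ = ρ₁/(1-ρ₁) = λ/(μ₁-λ) = 7.5/5.60 = 1.3393
Station 2: ρ₂ = 7.5/9.4 = 0.7979, L₂ = ρ₂/(1-ρ₂) = λ/(μ₂-λ) = 7.5/1.90 = 3.9474
Total: L = L₁ + L₂ = 1.3393 + 3.9474 = 5.2867
W = L/λ = 5.2867/7.5 = 0.7049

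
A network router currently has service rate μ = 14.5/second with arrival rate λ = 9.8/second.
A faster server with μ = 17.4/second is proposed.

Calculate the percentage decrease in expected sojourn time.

System 1: ρ₁ = 9.8/14.5 = 0.6759, W₁ = 1/(14.5-9.8) = 0.2128
System 2: ρ₂ = 9.8/17.4 = 0.5632, W₂ = 1/(17.4-9.8) = 0.1316
Improvement: (W₁-W₂)/W₁ = (0.2128-0.1316)/0.2128 = 38.16%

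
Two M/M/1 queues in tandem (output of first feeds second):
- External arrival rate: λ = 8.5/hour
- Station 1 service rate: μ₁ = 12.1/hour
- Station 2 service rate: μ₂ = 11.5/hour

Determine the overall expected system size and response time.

By Jackson's theorem, each station behaves as independent M/M/1.
Station 1: ρ₁ = 8.5/12.1 = 0.7025, L₁ = ρ₁/(1-ρ₁) = λ/(μ₁-λ) = 8.5/3.60 = 2.3611
Station 2: ρ₂ = 8.5/11.5 = 0.7391, L₂ = ρ₂/(1-ρ₂) = λ/(μ₂-λ) = 8.5/3.00 = 2.8333
Total: L = L₁ + L₂ = 2.3611 + 2.8333 = 5.1944
W = L/λ = 5.1944/8.5 = 0.6111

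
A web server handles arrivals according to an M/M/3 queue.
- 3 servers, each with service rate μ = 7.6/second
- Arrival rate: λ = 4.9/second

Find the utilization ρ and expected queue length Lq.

Traffic intensity: ρ = λ/(cμ) = 4.9/(3×7.6) = 0.2149
Since ρ = 0.2149 < 1, system is stable.
Offered load a = λ/μ = cρ = 4.9/7.6 = 0.6447
P₀ = [ Σₙ₌₀^2 aⁿ/n! + a^3/(3!(1-ρ)) ]⁻¹
Σ = a^0/0! + a^1/1! + a^2/2! = 1.0000 + 0.64474 + 0.20784 = 1.8526
a^3/(3!(1-ρ)) = 0.26801/(6 × 0.78509) = 0.05690
P₀ = 1/(1.8526 + 0.05690) = 0.5237
Lq = P₀·a^3·ρ / (3!(1-ρ)²) = 0.52370 × 0.26801 × 0.21491 / (6 × 0.61636) = 0.008157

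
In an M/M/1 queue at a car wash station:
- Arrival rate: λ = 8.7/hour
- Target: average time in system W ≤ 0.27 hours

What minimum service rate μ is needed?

For M/M/1: W = 1/(μ-λ)
Need W ≤ 0.27, so 1/(μ-λ) ≤ 0.27
μ - λ ≥ 1/0.27 = 3.7037
μ ≥ 8.7 + 3.7037 = 12.4037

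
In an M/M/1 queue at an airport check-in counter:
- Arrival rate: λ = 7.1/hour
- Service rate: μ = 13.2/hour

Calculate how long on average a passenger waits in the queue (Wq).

First, compute utilization: ρ = λ/μ = 7.1/13.2 = 0.5379
For M/M/1: Wq = λ/(μ(μ-λ))
Wq = 7.1/(13.2 × (13.2-7.1))
Wq = 7.1/(13.2 × 6.10)
Wq = 0.08818 hours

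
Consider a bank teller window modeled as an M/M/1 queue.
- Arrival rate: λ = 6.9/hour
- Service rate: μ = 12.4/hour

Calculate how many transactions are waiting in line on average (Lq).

ρ = λ/μ = 6.9/12.4 = 0.5565
For M/M/1: Lq = λ²/(μ(μ-λ))
Lq = 47.61/(12.4 × 5.50)
Lq = 0.6981 transactions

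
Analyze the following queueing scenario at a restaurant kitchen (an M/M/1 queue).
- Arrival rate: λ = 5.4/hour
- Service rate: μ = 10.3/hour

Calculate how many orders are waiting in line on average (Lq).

ρ = λ/μ = 5.4/10.3 = 0.5243
For M/M/1: Lq = λ²/(μ(μ-λ))
Lq = 29.16/(10.3 × 4.90)
Lq = 0.5778 orders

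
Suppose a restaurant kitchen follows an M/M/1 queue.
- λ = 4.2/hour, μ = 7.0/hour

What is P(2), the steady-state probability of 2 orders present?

ρ = λ/μ = 4.2/7.0 = 0.6000
P(n) = (1-ρ)ρⁿ
P(2) = (1-0.6000) × 0.6000^2
P(2) = 0.4000 × 0.3600
P(2) = 0.1440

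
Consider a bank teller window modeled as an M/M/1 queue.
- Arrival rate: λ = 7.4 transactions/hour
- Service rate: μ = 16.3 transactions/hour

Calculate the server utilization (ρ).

Server utilization: ρ = λ/μ
ρ = 7.4/16.3 = 0.4540
The server is busy 45.40% of the time.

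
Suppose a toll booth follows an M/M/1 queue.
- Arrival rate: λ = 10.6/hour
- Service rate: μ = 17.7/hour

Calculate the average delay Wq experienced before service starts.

First, compute utilization: ρ = λ/μ = 10.6/17.7 = 0.5989
For M/M/1: Wq = λ/(μ(μ-λ))
Wq = 10.6/(17.7 × (17.7-10.6))
Wq = 10.6/(17.7 × 7.10)
Wq = 0.08435 hours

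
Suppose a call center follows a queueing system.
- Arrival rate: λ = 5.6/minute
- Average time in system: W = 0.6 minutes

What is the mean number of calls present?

Little's Law: L = λW
L = 5.6 × 0.6 = 3.3600 calls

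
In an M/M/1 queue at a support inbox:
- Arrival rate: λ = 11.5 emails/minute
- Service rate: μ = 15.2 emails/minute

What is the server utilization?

Server utilization: ρ = λ/μ
ρ = 11.5/15.2 = 0.7566
The server is busy 75.66% of the time.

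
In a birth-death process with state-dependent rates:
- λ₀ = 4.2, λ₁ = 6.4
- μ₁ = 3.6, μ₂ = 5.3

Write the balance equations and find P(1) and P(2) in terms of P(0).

Balance equations:
State 0: λ₀P₀ = μ₁P₁ → P₁ = (λ₀/μ₁)P₀ = (4.2/3.6)P₀ = 1.1667P₀
State 1: P₂ = (λ₀λ₁)/(μ₁μ₂)P₀ = (4.2×6.4)/(3.6×5.3)P₀ = 1.4088P₀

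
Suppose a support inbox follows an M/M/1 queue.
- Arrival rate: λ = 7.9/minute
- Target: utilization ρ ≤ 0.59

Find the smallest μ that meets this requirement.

ρ = λ/μ, so μ = λ/ρ
μ ≥ 7.9/0.59 = 13.3898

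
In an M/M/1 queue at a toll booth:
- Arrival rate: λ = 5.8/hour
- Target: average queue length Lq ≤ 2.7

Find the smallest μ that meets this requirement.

For M/M/1: Lq = λ²/(μ(μ-λ))
Need Lq ≤ 2.7, i.e. μ(μ-λ) ≥ λ²/2.7
μ² - 5.8μ - 33.64/2.7 ≥ 0  →  μ² - 5.8μ - 12.45926 ≥ 0
Quadratic formula (positive root): μ = [λ + √(λ² + 4×12.45926)]/2
Discriminant: 33.64 + 4×12.45926 = 83.4770, √83.4770 = 9.1366
μ ≥ (5.8 + 9.1366)/2 = 7.4683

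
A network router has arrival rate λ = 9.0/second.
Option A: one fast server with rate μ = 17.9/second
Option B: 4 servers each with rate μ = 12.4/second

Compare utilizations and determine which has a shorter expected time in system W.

Option A: single server μ = 17.9 (M/M/1)
  ρ_A = 9.0/17.9 = 0.5028
  W_A = 1/(μ-λ) = 1/(17.9-9.0) = 1/8.90 = 0.1124

Option B: 4 servers μ = 12.4 (M/M/4)
  ρ_B = λ/(cμ) = 9.0/(4×12.4) = 0.1815
  Offered load a = λ/μ = cρ = 9.0/12.4 = 0.7258
  P₀ = [ Σₙ₌₀^3 aⁿ/n! + a^4/(4!(1-ρ)) ]⁻¹
  Σ = a^0/0! + a^1/1! + a^2/2! + a^3/3! = 1.0000 + 0.7258 + 0.2634 + 0.06373 = 2.0529
  a^4/(4!(1-ρ)) = 0.2775/(24 × 0.8185) = 0.01413
  P₀ = 1/(2.0529 + 0.01413) = 0.4838
  Lq = P₀·a^4·ρ / (4!(1-ρ)²) = 0.4838 × 0.2775 × 0.1815 / (24 × 0.6700) = 0.001515
  Wq_B = Lq/λ = 0.001515/9.0 = 0.00016833
  W_B = Wq_B + 1/μ = 0.00016833 + 0.080645 = 0.08081

Since W_B = 0.08081 < W_A = 0.1124, Option B (multiple servers) has the shorter time in system.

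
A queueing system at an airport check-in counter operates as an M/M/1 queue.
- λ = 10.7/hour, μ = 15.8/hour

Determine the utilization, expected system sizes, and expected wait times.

Step 1: ρ = λ/μ = 10.7/15.8 = 0.6772
Step 2: L = λ/(μ-λ) = 10.7/5.10 = 2.0980
Step 3: Lq = λ²/(μ(μ-λ)) = 114.49/(15.8×5.10) = 1.4208
Step 4: W = 1/(μ-λ) = 1/5.10 = 0.196078
Step 5: Wq = λ/(μ(μ-λ)) = 10.7/(15.8×5.10) = 0.1328
Step 6: P(0) = 1-ρ = 0.3228
Verify: L = λW = 10.7×0.196078 = 2.0980 ✔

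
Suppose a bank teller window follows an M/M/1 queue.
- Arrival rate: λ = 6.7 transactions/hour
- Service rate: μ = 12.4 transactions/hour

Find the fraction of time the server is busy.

Server utilization: ρ = λ/μ
ρ = 6.7/12.4 = 0.5403
The server is busy 54.03% of the time.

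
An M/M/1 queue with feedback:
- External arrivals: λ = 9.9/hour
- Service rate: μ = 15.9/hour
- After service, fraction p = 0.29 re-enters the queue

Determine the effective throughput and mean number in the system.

Effective arrival rate: λ_eff = λ/(1-p) = 9.9/(1-0.29) = 9.9/0.71 = 13.9437
ρ = λ_eff/μ = 13.9437/15.9 = 0.87696
L = ρ/(1-ρ) = 0.87696/(1-0.87696) = 7.1274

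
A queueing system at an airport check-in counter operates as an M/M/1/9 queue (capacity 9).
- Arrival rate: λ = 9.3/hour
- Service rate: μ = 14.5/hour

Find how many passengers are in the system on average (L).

ρ = λ/μ = 9.3/14.5 = 0.64138
P₀ = (1-ρ)/(1-ρ^(K+1)) = (1-0.64138)/(1-0.64138^10) = 0.3586/0.9882 = 0.3629
P_K = P₀×ρ^K = 0.36289 × 0.64138^9 = 0.36289 × 0.018367 = 0.006665
L = ρ[1 - (K+1)ρ^K + Kρ^(K+1)] / [(1-ρ)(1-ρ^(K+1))]
L = 0.64138 × (1 - 10×0.018367 + 9×0.011780) / ((1 - 0.64138) × (1 - 0.011780)) = 1.6693 passengers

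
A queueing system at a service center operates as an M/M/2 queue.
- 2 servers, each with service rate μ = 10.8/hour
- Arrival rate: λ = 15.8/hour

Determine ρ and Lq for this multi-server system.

Traffic intensity: ρ = λ/(cμ) = 15.8/(2×10.8) = 0.7315
Since ρ = 0.7315 < 1, system is stable.
Offered load a = λ/μ = cρ = 15.8/10.8 = 1.4630
P₀ = [ Σₙ₌₀^1 aⁿ/n! + a^2/(2!(1-ρ)) ]⁻¹
Σ = a^0/0! + a^1/1! = 1.0000 + 1.4630 = 2.4630
a^2/(2!(1-ρ)) = 2.14026/(2 × 0.268519) = 3.9853
P₀ = 1/(2.4630 + 3.9853) = 0.1551
Lq = P₀·a^2·ρ / (2!(1-ρ)²) = 0.155080 × 2.14026 × 0.731481 / (2 × 0.0721022) = 1.6836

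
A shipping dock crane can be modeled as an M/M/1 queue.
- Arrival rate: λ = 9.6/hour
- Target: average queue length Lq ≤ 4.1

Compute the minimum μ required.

For M/M/1: Lq = λ²/(μ(μ-λ))
Need Lq ≤ 4.1, i.e. μ(μ-λ) ≥ λ²/4.1
μ² - 9.6μ - 92.16/4.1 ≥ 0  →  μ² - 9.6μ - 22.47805 ≥ 0
Quadratic formula (positive root): μ = [λ + √(λ² + 4×22.47805)]/2
Discriminant: 92.16 + 4×22.47805 = 182.0722, √182.0722 = 13.4934
μ ≥ (9.6 + 13.4934)/2 = 11.5467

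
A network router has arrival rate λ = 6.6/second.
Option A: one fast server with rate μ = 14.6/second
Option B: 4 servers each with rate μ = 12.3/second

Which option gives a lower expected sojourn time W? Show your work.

Option A: single server μ = 14.6 (M/M/1)
  ρ_A = 6.6/14.6 = 0.4521
  W_A = 1/(μ-λ) = 1/(14.6-6.6) = 1/8.00 = 0.1250

Option B: 4 servers μ = 12.3 (M/M/4)
  ρ_B = λ/(cμ) = 6.6/(4×12.3) = 0.1341
  Offered load a = λ/μ = cρ = 6.6/12.3 = 0.5366
  P₀ = [ Σₙ₌₀^3 aⁿ/n! + a^4/(4!(1-ρ)) ]⁻¹
  Σ = a^0/0! + a^1/1! + a^2/2! + a^3/3! = 1.0000 + 0.53659 + 0.14396 + 0.025749 = 1.7063
  a^4/(4!(1-ρ)) = 0.08290/(24 × 0.8659) = 0.003989
  P₀ = 1/(1.7063 + 0.003989) = 0.5847
  Lq = P₀·a^4·ρ / (4!(1-ρ)²) = 0.58470 × 0.082900 × 0.13415 / (24 × 0.74970) = 0.0003614
  Wq_B = Lq/λ = 0.00036138/6.6 = 0.000054755
  W_B = Wq_B + 1/μ = 0.000054755 + 0.081301 = 0.08136

Since W_B = 0.08136 < W_A = 0.1250, Option B (multiple servers) has the shorter time in system.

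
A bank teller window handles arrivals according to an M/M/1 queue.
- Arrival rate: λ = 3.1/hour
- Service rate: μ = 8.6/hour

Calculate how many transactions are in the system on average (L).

ρ = λ/μ = 3.1/8.6 = 0.3605
For M/M/1: L = λ/(μ-λ)
L = 3.1/(8.6-3.1) = 3.1/5.50
L = 0.5636 transactions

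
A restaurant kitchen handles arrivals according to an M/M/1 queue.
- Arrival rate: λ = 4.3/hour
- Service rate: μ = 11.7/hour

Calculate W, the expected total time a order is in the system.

First, compute utilization: ρ = λ/μ = 4.3/11.7 = 0.3675
For M/M/1: W = 1/(μ-λ)
W = 1/(11.7-4.3) = 1/7.40
W = 0.1351 hours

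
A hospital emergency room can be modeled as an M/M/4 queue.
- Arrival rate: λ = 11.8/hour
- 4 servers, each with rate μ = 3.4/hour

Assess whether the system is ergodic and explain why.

Stability requires ρ = λ/(cμ) < 1
ρ = 11.8/(4 × 3.4) = 11.8/13.60 = 0.8676
Since 0.8676 < 1, the system is STABLE.
The servers are busy 86.76% of the time.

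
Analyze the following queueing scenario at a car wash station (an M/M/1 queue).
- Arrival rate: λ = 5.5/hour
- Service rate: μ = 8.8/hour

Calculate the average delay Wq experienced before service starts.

First, compute utilization: ρ = λ/μ = 5.5/8.8 = 0.6250
For M/M/1: Wq = λ/(μ(μ-λ))
Wq = 5.5/(8.8 × (8.8-5.5))
Wq = 5.5/(8.8 × 3.30)
Wq = 0.1894 hours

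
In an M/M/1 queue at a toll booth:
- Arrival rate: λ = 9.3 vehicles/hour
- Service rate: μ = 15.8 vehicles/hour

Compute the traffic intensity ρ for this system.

Server utilization: ρ = λ/μ
ρ = 9.3/15.8 = 0.5886
The server is busy 58.86% of the time.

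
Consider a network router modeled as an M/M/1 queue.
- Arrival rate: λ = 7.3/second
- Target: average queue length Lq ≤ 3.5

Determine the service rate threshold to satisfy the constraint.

For M/M/1: Lq = λ²/(μ(μ-λ))
Need Lq ≤ 3.5, i.e. μ(μ-λ) ≥ λ²/3.5
μ² - 7.3μ - 53.29/3.5 ≥ 0  →  μ² - 7.3μ - 15.225714 ≥ 0
Quadratic formula (positive root): μ = [λ + √(λ² + 4×15.225714)]/2
Discriminant: 53.29 + 4×15.225714 = 114.1929, √114.1929 = 10.6861
μ ≥ (7.3 + 10.6861)/2 = 8.9931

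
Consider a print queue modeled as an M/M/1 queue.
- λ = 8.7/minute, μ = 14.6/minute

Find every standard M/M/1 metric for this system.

Step 1: ρ = λ/μ = 8.7/14.6 = 0.5959
Step 2: L = λ/(μ-λ) = 8.7/5.90 = 1.4746
Step 3: Lq = λ²/(μ(μ-λ)) = 75.69/(14.6×5.90) = 0.8787
Step 4: W = 1/(μ-λ) = 1/5.90 = 0.16949
Step 5: Wq = λ/(μ(μ-λ)) = 8.7/(14.6×5.90) = 0.1010
Step 6: P(0) = 1-ρ = 0.4041
Verify: L = λW = 8.7×0.16949 = 1.4746 ✔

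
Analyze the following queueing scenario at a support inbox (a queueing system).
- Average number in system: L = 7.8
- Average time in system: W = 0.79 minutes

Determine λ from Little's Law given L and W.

Little's Law: L = λW, so λ = L/W
λ = 7.8/0.79 = 9.8734 emails/minute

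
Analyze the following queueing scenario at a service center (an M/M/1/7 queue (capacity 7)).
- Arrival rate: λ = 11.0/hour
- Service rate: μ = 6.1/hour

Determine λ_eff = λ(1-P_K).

ρ = λ/μ = 11.0/6.1 = 1.80328
P₀ = (1-ρ)/(1-ρ^(K+1)) = (1-1.80328)/(1-1.80328^8) = -0.8033/-110.8164 = 0.007249
P_K = P₀×ρ^K = 0.007249 × 1.80328^7 = 0.007249 × 62.0072 = 0.4495
λ_eff = λ(1-P_K) = 11.0 × (1 - 0.44947) = 11.0 × 0.55053 = 6.0558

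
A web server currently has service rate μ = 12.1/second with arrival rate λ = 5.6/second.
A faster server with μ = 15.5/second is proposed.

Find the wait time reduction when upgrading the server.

System 1: ρ₁ = 5.6/12.1 = 0.4628, W₁ = 1/(12.1-5.6) = 0.153846
System 2: ρ₂ = 5.6/15.5 = 0.3613, W₂ = 1/(15.5-5.6) = 0.101010
Improvement: (W₁-W₂)/W₁ = (0.153846-0.101010)/0.153846 = 34.34%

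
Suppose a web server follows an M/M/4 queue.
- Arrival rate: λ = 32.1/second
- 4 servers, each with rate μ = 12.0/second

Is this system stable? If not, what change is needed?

Stability requires ρ = λ/(cμ) < 1
ρ = 32.1/(4 × 12.0) = 32.1/48.00 = 0.6688
Since 0.6688 < 1, the system is STABLE.
The servers are busy 66.88% of the time.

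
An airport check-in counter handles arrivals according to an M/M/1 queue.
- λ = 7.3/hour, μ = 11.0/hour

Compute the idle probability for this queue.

ρ = λ/μ = 7.3/11.0 = 0.6636
P(0) = 1 - ρ = 1 - 0.6636 = 0.3364
The server is idle 33.64% of the time.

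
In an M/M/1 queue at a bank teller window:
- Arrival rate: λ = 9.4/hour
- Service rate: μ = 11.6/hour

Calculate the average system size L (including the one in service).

ρ = λ/μ = 9.4/11.6 = 0.8103
For M/M/1: L = λ/(μ-λ)
L = 9.4/(11.6-9.4) = 9.4/2.20
L = 4.2727 transactions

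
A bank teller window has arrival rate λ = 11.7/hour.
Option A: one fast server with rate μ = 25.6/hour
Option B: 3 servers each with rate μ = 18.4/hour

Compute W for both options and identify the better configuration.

Option A: single server μ = 25.6 (M/M/1)
  ρ_A = 11.7/25.6 = 0.4570
  W_A = 1/(μ-λ) = 1/(25.6-11.7) = 1/13.90 = 0.07194

Option B: 3 servers μ = 18.4 (M/M/3)
  ρ_B = λ/(cμ) = 11.7/(3×18.4) = 0.2120
  Offered load a = λ/μ = cρ = 11.7/18.4 = 0.6359
  P₀ = [ Σₙ₌₀^2 aⁿ/n! + a^3/(3!(1-ρ)) ]⁻¹
  Σ = a^0/0! + a^1/1! + a^2/2! = 1.0000 + 0.63587 + 0.20217 = 1.8380
  a^3/(3!(1-ρ)) = 0.2571/(6 × 0.7880) = 0.05438
  P₀ = 1/(1.8380 + 0.05438) = 0.5284
  Lq = P₀·a^3·ρ / (3!(1-ρ)²) = 0.52843 × 0.25710 × 0.21196 / (6 × 0.62101) = 0.007728
  Wq_B = Lq/λ = 0.007728/11.7 = 0.0006605
  W_B = Wq_B + 1/μ = 0.0006605 + 0.05435 = 0.05501

Since W_B = 0.05501 < W_A = 0.07194, Option B (multiple servers) has the shorter time in system.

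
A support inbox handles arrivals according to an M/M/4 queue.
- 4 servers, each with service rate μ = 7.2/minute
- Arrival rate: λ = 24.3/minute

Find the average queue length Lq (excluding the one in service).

Traffic intensity: ρ = λ/(cμ) = 24.3/(4×7.2) = 0.8438
Since ρ = 0.8438 < 1, system is stable.
Offered load a = λ/μ = cρ = 24.3/7.2 = 3.3750
P₀ = [ Σₙ₌₀^3 aⁿ/n! + a^4/(4!(1-ρ)) ]⁻¹
Σ = a^0/0! + a^1/1! + a^2/2! + a^3/3! = 1.0000 + 3.3750 + 5.6953 + 6.4072 = 16.4775
a^4/(4!(1-ρ)) = 129.7463/(24 × 0.15625) = 34.5990
P₀ = 1/(16.4775 + 34.5990) = 0.01958
Lq = P₀·a^4·ρ / (4!(1-ρ)²) = 0.019578 × 129.7463 × 0.84375 / (24 × 0.024414) = 3.6579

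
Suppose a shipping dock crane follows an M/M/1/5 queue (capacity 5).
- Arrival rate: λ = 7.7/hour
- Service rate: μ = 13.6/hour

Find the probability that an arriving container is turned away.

ρ = λ/μ = 7.7/13.6 = 0.56618
P₀ = (1-ρ)/(1-ρ^(K+1)) = (1-0.56618)/(1-0.56618^6) = 0.4338/0.9671 = 0.4486
P_K = P₀×ρ^K = 0.4486 × 0.56618^5 = 0.4486 × 0.05818 = 0.02610
Blocking probability = 2.61%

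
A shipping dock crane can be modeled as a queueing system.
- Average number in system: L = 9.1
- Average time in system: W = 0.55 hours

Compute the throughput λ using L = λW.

Little's Law: L = λW, so λ = L/W
λ = 9.1/0.55 = 16.5455 containers/hour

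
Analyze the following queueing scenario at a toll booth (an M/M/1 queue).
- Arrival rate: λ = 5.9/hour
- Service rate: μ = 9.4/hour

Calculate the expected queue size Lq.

ρ = λ/μ = 5.9/9.4 = 0.6277
For M/M/1: Lq = λ²/(μ(μ-λ))
Lq = 34.81/(9.4 × 3.50)
Lq = 1.0581 vehicles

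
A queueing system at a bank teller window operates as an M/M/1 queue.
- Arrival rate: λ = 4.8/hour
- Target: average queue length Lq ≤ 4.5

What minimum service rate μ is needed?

For M/M/1: Lq = λ²/(μ(μ-λ))
Need Lq ≤ 4.5, i.e. μ(μ-λ) ≥ λ²/4.5
μ² - 4.8μ - 23.04/4.5 ≥ 0  →  μ² - 4.8μ - 5.1200 ≥ 0
Quadratic formula (positive root): μ = [λ + √(λ² + 4×5.1200)]/2
Discriminant: 23.04 + 4×5.1200 = 43.5200, √43.5200 = 6.5970
μ ≥ (4.8 + 6.5970)/2 = 5.6985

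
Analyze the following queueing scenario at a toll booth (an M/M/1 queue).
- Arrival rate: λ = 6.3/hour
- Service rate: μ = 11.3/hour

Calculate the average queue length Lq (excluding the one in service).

ρ = λ/μ = 6.3/11.3 = 0.5575
For M/M/1: Lq = λ²/(μ(μ-λ))
Lq = 39.69/(11.3 × 5.00)
Lq = 0.7025 vehicles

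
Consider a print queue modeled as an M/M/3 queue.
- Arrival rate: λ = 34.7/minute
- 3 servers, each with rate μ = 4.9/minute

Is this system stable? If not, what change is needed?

Stability requires ρ = λ/(cμ) < 1
ρ = 34.7/(3 × 4.9) = 34.7/14.70 = 2.3605
Since 2.3605 ≥ 1, the system is UNSTABLE.
Need c > λ/μ = 34.7/4.9 = 7.08.
Minimum servers needed: c = 8.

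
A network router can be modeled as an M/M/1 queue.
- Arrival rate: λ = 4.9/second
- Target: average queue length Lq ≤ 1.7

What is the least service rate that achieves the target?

For M/M/1: Lq = λ²/(μ(μ-λ))
Need Lq ≤ 1.7, i.e. μ(μ-λ) ≥ λ²/1.7
μ² - 4.9μ - 24.01/1.7 ≥ 0  →  μ² - 4.9μ - 14.12353 ≥ 0
Quadratic formula (positive root): μ = [λ + √(λ² + 4×14.12353)]/2
Discriminant: 24.01 + 4×14.12353 = 80.5041, √80.5041 = 8.9724
μ ≥ (4.9 + 8.9724)/2 = 6.9362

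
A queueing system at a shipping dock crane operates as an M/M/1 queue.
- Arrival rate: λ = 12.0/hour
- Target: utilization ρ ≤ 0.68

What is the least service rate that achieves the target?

ρ = λ/μ, so μ = λ/ρ
μ ≥ 12.0/0.68 = 17.6471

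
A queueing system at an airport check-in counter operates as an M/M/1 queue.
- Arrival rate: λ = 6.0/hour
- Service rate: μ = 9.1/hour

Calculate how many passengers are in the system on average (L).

ρ = λ/μ = 6.0/9.1 = 0.6593
For M/M/1: L = λ/(μ-λ)
L = 6.0/(9.1-6.0) = 6.0/3.10
L = 1.9355 passengers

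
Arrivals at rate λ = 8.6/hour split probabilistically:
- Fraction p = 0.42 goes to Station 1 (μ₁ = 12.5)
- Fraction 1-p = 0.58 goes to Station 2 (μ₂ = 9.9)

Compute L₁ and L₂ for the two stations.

Effective rates: λ₁ = 8.6×0.42 = 3.612, λ₂ = 8.6×0.58 = 4.988
Station 1: ρ₁ = 3.612/12.5 = 0.28896, L₁ = ρ₁/(1-ρ₁) = 0.28896/(1-0.28896) = 0.4064
Station 2: ρ₂ = 4.988/9.9 = 0.50384, L₂ = ρ₂/(1-ρ₂) = 0.50384/(1-0.50384) = 1.0155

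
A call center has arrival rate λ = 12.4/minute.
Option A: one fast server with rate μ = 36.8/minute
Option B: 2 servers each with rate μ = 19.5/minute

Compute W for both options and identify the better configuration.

Option A: single server μ = 36.8 (M/M/1)
  ρ_A = 12.4/36.8 = 0.3370
  W_A = 1/(μ-λ) = 1/(36.8-12.4) = 1/24.40 = 0.04098

Option B: 2 servers μ = 19.5 (M/M/2)
  ρ_B = λ/(cμ) = 12.4/(2×19.5) = 0.3179
  Offered load a = λ/μ = cρ = 12.4/19.5 = 0.6359
  P₀ = [ Σₙ₌₀^1 aⁿ/n! + a^2/(2!(1-ρ)) ]⁻¹
  Σ = a^0/0! + a^1/1! = 1.0000 + 0.6359 = 1.6359
  a^2/(2!(1-ρ)) = 0.4044/(2 × 0.6821) = 0.2964
  P₀ = 1/(1.6359 + 0.2964) = 0.5175
  Lq = P₀·a^2·ρ / (2!(1-ρ)²) = 0.5175 × 0.4044 × 0.3179 / (2 × 0.4652) = 0.07151
  Wq_B = Lq/λ = 0.07151/12.4 = 0.005767
  W_B = Wq_B + 1/μ = 0.005767 + 0.05128 = 0.05705

Since W_A = 0.04098 < W_B = 0.05705, Option A (single fast server) has the shorter time in system.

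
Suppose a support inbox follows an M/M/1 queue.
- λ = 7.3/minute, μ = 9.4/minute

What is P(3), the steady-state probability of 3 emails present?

ρ = λ/μ = 7.3/9.4 = 0.7766
P(n) = (1-ρ)ρⁿ
P(3) = (1-0.7766) × 0.7766^3
P(3) = 0.2234 × 0.4684
P(3) = 0.1046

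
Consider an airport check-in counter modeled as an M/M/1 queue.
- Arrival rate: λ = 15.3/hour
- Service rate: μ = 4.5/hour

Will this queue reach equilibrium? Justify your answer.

Stability requires ρ = λ/(cμ) < 1
ρ = 15.3/(1 × 4.5) = 15.3/4.50 = 3.4000
Since 3.4000 ≥ 1, the system is UNSTABLE.
Queue grows without bound. Need μ > λ = 15.3.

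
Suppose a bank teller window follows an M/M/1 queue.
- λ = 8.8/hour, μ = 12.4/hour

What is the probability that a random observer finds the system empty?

ρ = λ/μ = 8.8/12.4 = 0.7097
P(0) = 1 - ρ = 1 - 0.7097 = 0.2903
The server is idle 29.03% of the time.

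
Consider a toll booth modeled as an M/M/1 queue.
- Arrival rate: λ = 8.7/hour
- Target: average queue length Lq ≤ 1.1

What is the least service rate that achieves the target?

For M/M/1: Lq = λ²/(μ(μ-λ))
Need Lq ≤ 1.1, i.e. μ(μ-λ) ≥ λ²/1.1
μ² - 8.7μ - 75.69/1.1 ≥ 0  →  μ² - 8.7μ - 68.8091 ≥ 0
Quadratic formula (positive root): μ = [λ + √(λ² + 4×68.8091)]/2
Discriminant: 75.69 + 4×68.8091 = 350.9264, √350.9264 = 18.7330
μ ≥ (8.7 + 18.7330)/2 = 13.7165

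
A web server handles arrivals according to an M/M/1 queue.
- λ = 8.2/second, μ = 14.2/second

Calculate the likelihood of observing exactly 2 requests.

ρ = λ/μ = 8.2/14.2 = 0.5775
P(n) = (1-ρ)ρⁿ
P(2) = (1-0.5775) × 0.5775^2
P(2) = 0.4225 × 0.3335
P(2) = 0.1409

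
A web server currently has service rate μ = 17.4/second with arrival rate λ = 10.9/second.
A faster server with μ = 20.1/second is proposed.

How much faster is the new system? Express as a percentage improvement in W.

System 1: ρ₁ = 10.9/17.4 = 0.6264, W₁ = 1/(17.4-10.9) = 0.15385
System 2: ρ₂ = 10.9/20.1 = 0.5423, W₂ = 1/(20.1-10.9) = 0.10870
Improvement: (W₁-W₂)/W₁ = (0.15385-0.10870)/0.15385 = 29.35%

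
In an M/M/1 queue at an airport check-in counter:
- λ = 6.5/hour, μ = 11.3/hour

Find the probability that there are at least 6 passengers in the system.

ρ = λ/μ = 6.5/11.3 = 0.575221
P(N ≥ n) = ρⁿ
P(N ≥ 6) = 0.575221^6
P(N ≥ 6) = 0.03623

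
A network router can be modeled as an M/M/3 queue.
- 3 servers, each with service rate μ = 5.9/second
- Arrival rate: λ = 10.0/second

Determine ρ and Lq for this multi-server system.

Traffic intensity: ρ = λ/(cμ) = 10.0/(3×5.9) = 0.5650
Since ρ = 0.5650 < 1, system is stable.
Offered load a = λ/μ = cρ = 10.0/5.9 = 1.6949
P₀ = [ Σₙ₌₀^2 aⁿ/n! + a^3/(3!(1-ρ)) ]⁻¹
Σ = a^0/0! + a^1/1! + a^2/2! = 1.0000 + 1.6949 + 1.4364 = 4.1313
a^3/(3!(1-ρ)) = 4.8690/(6 × 0.43503) = 1.8654
P₀ = 1/(4.1313 + 1.8654) = 0.1668
Lq = P₀·a^3·ρ / (3!(1-ρ)²) = 0.16676 × 4.8690 × 0.56497 / (6 × 0.18925) = 0.4040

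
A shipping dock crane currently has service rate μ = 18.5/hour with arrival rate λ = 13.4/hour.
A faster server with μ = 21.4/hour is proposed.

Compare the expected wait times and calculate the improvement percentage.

System 1: ρ₁ = 13.4/18.5 = 0.7243, W₁ = 1/(18.5-13.4) = 0.19608
System 2: ρ₂ = 13.4/21.4 = 0.6262, W₂ = 1/(21.4-13.4) = 0.12500
Improvement: (W₁-W₂)/W₁ = (0.19608-0.12500)/0.19608 = 36.25%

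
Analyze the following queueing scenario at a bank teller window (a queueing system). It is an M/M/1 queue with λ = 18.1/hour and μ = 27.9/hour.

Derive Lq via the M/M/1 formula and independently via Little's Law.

Method 1 (direct): Lq = λ²/(μ(μ-λ)) = 327.61/(27.9 × 9.80) = 1.1982

Method 2 (Little's Law):
W = 1/(μ-λ) = 1/9.80 = 0.10204
Wq = W - 1/μ = 0.10204 - 0.035842 = 0.06620
Lq = λWq = 18.1 × 0.06620 = 1.1982 ✔ (matches Method 1)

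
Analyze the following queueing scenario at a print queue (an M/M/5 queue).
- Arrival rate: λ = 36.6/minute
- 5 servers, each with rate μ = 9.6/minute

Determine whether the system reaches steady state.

Stability requires ρ = λ/(cμ) < 1
ρ = 36.6/(5 × 9.6) = 36.6/48.00 = 0.7625
Since 0.7625 < 1, the system is STABLE.
The servers are busy 76.25% of the time.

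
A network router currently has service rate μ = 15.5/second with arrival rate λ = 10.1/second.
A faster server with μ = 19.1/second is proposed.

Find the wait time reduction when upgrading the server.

System 1: ρ₁ = 10.1/15.5 = 0.6516, W₁ = 1/(15.5-10.1) = 0.18519
System 2: ρ₂ = 10.1/19.1 = 0.5288, W₂ = 1/(19.1-10.1) = 0.11111
Improvement: (W₁-W₂)/W₁ = (0.18519-0.11111)/0.18519 = 40.00%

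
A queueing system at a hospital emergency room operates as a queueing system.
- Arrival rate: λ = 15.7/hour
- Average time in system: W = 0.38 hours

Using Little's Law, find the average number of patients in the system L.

Little's Law: L = λW
L = 15.7 × 0.38 = 5.9660 patients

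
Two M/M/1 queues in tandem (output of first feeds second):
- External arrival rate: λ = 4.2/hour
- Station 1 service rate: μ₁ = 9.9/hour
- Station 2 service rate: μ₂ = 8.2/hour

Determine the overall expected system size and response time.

By Jackson's theorem, each station behaves as independent M/M/1.
Station 1: ρ₁ = 4.2/9.9 = 0.4242, L₁ = ρ₁/(1-ρ₁) = λ/(μ₁-λ) = 4.2/5.70 = 0.7368
Station 2: ρ₂ = 4.2/8.2 = 0.5122, L₂ = ρ₂/(1-ρ₂) = λ/(μ₂-λ) = 4.2/4.00 = 1.0500
Total: L = L₁ + L₂ = 0.7368 + 1.0500 = 1.7868
W = L/λ = 1.7868/4.2 = 0.4254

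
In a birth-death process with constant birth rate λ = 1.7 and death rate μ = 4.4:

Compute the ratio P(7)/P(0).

For constant rates: P(n)/P(0) = (λ/μ)^n
P(7)/P(0) = (1.7/4.4)^7 = 0.38636^7 = 0.001285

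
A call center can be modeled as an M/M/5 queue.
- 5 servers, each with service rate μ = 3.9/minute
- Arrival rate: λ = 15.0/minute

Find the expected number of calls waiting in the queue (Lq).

Traffic intensity: ρ = λ/(cμ) = 15.0/(5×3.9) = 0.7692
Since ρ = 0.7692 < 1, system is stable.
Offered load a = λ/μ = cρ = 15.0/3.9 = 3.8462
P₀ = [ Σₙ₌₀^4 aⁿ/n! + a^5/(5!(1-ρ)) ]⁻¹
Σ = a^0/0! + a^1/1! + a^2/2! + a^3/3! + a^4/4! = 1.0000 + 3.8462 + 7.3964 + 9.4826 + 9.1179 = 30.8431
a^5/(5!(1-ρ)) = 841.6534/(120 × 0.2307692) = 30.3930
P₀ = 1/(30.8431 + 30.3930) = 0.01633
Lq = P₀·a^5·ρ / (5!(1-ρ)²) = 0.016330 × 841.6534 × 0.76923 / (120 × 0.053254) = 1.6544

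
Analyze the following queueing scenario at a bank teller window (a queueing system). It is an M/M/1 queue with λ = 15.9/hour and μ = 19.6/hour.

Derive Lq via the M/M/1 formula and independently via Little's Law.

Method 1 (direct): Lq = λ²/(μ(μ-λ)) = 252.81/(19.6 × 3.70) = 3.4861

Method 2 (Little's Law):
W = 1/(μ-λ) = 1/3.70 = 0.27027
Wq = W - 1/μ = 0.27027 - 0.051020 = 0.21925
Lq = λWq = 15.9 × 0.21925 = 3.4861 ✔ (matches Method 1)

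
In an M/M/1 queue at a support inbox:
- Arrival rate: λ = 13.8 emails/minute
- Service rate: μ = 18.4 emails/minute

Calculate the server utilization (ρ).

Server utilization: ρ = λ/μ
ρ = 13.8/18.4 = 0.7500
The server is busy 75.00% of the time.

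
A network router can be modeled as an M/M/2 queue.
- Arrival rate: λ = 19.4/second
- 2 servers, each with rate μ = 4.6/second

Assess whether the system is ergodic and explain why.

Stability requires ρ = λ/(cμ) < 1
ρ = 19.4/(2 × 4.6) = 19.4/9.20 = 2.1087
Since 2.1087 ≥ 1, the system is UNSTABLE.
Need c > λ/μ = 19.4/4.6 = 4.22.
Minimum servers needed: c = 5.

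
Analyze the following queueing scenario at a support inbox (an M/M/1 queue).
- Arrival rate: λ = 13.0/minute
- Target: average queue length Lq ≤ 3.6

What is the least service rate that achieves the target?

For M/M/1: Lq = λ²/(μ(μ-λ))
Need Lq ≤ 3.6, i.e. μ(μ-λ) ≥ λ²/3.6
μ² - 13.0μ - 169.00/3.6 ≥ 0  →  μ² - 13.0μ - 46.94444 ≥ 0
Quadratic formula (positive root): μ = [λ + √(λ² + 4×46.94444)]/2
Discriminant: 169.00 + 4×46.94444 = 356.7778, √356.7778 = 18.8886
μ ≥ (13.0 + 18.8886)/2 = 15.9443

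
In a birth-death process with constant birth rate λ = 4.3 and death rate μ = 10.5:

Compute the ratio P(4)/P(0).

For constant rates: P(n)/P(0) = (λ/μ)^n
P(4)/P(0) = (4.3/10.5)^4 = 0.40952^4 = 0.02813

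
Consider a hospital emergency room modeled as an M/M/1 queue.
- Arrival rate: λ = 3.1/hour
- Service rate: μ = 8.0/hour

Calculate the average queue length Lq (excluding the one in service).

ρ = λ/μ = 3.1/8.0 = 0.3875
For M/M/1: Lq = λ²/(μ(μ-λ))
Lq = 9.61/(8.0 × 4.90)
Lq = 0.2452 patients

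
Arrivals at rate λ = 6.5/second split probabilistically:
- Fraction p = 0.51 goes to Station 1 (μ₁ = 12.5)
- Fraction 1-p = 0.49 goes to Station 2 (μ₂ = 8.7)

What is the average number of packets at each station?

Effective rates: λ₁ = 6.5×0.51 = 3.315, λ₂ = 6.5×0.49 = 3.185
Station 1: ρ₁ = 3.315/12.5 = 0.2652, L₁ = ρ₁/(1-ρ₁) = 0.2652/(1-0.2652) = 0.3609
Station 2: ρ₂ = 3.185/8.7 = 0.3661, L₂ = ρ₂/(1-ρ₂) = 0.3661/(1-0.3661) = 0.5775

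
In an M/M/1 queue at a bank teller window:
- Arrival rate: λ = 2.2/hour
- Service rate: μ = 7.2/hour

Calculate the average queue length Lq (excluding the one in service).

ρ = λ/μ = 2.2/7.2 = 0.3056
For M/M/1: Lq = λ²/(μ(μ-λ))
Lq = 4.84/(7.2 × 5.00)
Lq = 0.1344 transactions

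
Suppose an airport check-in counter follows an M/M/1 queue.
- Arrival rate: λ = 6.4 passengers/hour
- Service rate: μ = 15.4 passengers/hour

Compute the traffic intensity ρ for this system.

Server utilization: ρ = λ/μ
ρ = 6.4/15.4 = 0.4156
The server is busy 41.56% of the time.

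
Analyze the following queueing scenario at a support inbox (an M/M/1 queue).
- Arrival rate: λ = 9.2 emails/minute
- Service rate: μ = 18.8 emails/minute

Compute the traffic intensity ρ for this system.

Server utilization: ρ = λ/μ
ρ = 9.2/18.8 = 0.4894
The server is busy 48.94% of the time.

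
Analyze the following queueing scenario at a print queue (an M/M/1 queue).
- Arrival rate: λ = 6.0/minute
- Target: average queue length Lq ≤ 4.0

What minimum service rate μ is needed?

For M/M/1: Lq = λ²/(μ(μ-λ))
Need Lq ≤ 4.0, i.e. μ(μ-λ) ≥ λ²/4.0
μ² - 6.0μ - 36.00/4.0 ≥ 0  →  μ² - 6.0μ - 9.0000 ≥ 0
Quadratic formula (positive root): μ = [λ + √(λ² + 4×9.0000)]/2
Discriminant: 36.00 + 4×9.0000 = 72.0000, √72.0000 = 8.48528
μ ≥ (6.0 + 8.48528)/2 = 7.2426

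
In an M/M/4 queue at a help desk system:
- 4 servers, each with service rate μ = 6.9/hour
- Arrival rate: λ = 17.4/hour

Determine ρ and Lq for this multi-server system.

Traffic intensity: ρ = λ/(cμ) = 17.4/(4×6.9) = 0.6304
Since ρ = 0.6304 < 1, system is stable.
Offered load a = λ/μ = cρ = 17.4/6.9 = 2.5217
P₀ = [ Σₙ₌₀^3 aⁿ/n! + a^4/(4!(1-ρ)) ]⁻¹
Σ = a^0/0! + a^1/1! + a^2/2! + a^3/3! = 1.0000 + 2.5217 + 3.1796 + 2.6727 = 9.3740
a^4/(4!(1-ρ)) = 40.4390/(24 × 0.369565) = 4.5593
P₀ = 1/(9.3740 + 4.5593) = 0.07177
Lq = P₀·a^4·ρ / (4!(1-ρ)²) = 0.071770 × 40.4390 × 0.63043 / (24 × 0.13658) = 0.5582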